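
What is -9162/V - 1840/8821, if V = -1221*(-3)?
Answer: -9728658/3590147 ≈ -2.7098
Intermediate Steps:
V = 3663
-9162/V - 1840/8821 = -9162/3663 - 1840/8821 = -9162*1/3663 - 1840*1/8821 = -1018/407 - 1840/8821 = -9728658/3590147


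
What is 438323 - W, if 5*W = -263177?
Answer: 2454792/5 ≈ 4.9096e+5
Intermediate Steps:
W = -263177/5 (W = (⅕)*(-263177) = -263177/5 ≈ -52635.)
438323 - W = 438323 - 1*(-263177/5) = 438323 + 263177/5 = 2454792/5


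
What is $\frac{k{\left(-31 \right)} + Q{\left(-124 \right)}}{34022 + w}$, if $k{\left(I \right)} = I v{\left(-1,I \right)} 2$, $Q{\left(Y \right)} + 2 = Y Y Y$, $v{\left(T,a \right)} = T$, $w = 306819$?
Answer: $- \frac{1906564}{340841} \approx -5.5937$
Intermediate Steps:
$Q{\left(Y \right)} = -2 + Y^{3}$ ($Q{\left(Y \right)} = -2 + Y Y Y = -2 + Y^{2} Y = -2 + Y^{3}$)
$k{\left(I \right)} = - 2 I$ ($k{\left(I \right)} = I \left(-1\right) 2 = - I 2 = - 2 I$)
$\frac{k{\left(-31 \right)} + Q{\left(-124 \right)}}{34022 + w} = \frac{\left(-2\right) \left(-31\right) + \left(-2 + \left(-124\right)^{3}\right)}{34022 + 306819} = \frac{62 - 1906626}{340841} = \left(62 - 1906626\right) \frac{1}{340841} = \left(-1906564\right) \frac{1}{340841} = - \frac{1906564}{340841}$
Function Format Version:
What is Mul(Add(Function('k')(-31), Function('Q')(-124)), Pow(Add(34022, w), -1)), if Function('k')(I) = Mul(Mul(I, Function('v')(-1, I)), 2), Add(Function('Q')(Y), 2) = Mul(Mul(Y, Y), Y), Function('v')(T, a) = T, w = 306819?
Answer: Rational(-1906564, 340841) ≈ -5.5937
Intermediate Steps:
Function('Q')(Y) = Add(-2, Pow(Y, 3)) (Function('Q')(Y) = Add(-2, Mul(Mul(Y, Y), Y)) = Add(-2, Mul(Pow(Y, 2), Y)) = Add(-2, Pow(Y, 3)))
Function('k')(I) = Mul(-2, I) (Function('k')(I) = Mul(Mul(I, -1), 2) = Mul(Mul(-1, I), 2) = Mul(-2, I))
Mul(Add(Function('k')(-31), Function('Q')(-124)), Pow(Add(34022, w), -1)) = Mul(Add(Mul(-2, -31), Add(-2, Pow(-124, 3))), Pow(Add(34022, 306819), -1)) = Mul(Add(62, Add(-2, -1906624)), Pow(340841, -1)) = Mul(Add(62, -1906626), Rational(1, 340841)) = Mul(-1906564, Rational(1, 340841)) = Rational(-1906564, 340841)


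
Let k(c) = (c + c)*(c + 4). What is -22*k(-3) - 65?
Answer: 67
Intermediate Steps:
k(c) = 2*c*(4 + c) (k(c) = (2*c)*(4 + c) = 2*c*(4 + c))
-22*k(-3) - 65 = -44*(-3)*(4 - 3) - 65 = -44*(-3) - 65 = -22*(-6) - 65 = 132 - 65 = 67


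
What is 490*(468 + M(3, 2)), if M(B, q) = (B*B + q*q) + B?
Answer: 237160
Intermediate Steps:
M(B, q) = B + B**2 + q**2 (M(B, q) = (B**2 + q**2) + B = B + B**2 + q**2)
490*(468 + M(3, 2)) = 490*(468 + (3 + 3**2 + 2**2)) = 490*(468 + (3 + 9 + 4)) = 490*(468 + 16) = 490*484 = 237160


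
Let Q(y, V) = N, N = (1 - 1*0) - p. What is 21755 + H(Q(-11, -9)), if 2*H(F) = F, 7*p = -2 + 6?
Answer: 304573/14 ≈ 21755.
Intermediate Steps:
p = 4/7 (p = (-2 + 6)/7 = (1/7)*4 = 4/7 ≈ 0.57143)
N = 3/7 (N = (1 - 1*0) - 1*4/7 = (1 + 0) - 4/7 = 1 - 4/7 = 3/7 ≈ 0.42857)
Q(y, V) = 3/7
H(F) = F/2
21755 + H(Q(-11, -9)) = 21755 + (1/2)*(3/7) = 21755 + 3/14 = 304573/14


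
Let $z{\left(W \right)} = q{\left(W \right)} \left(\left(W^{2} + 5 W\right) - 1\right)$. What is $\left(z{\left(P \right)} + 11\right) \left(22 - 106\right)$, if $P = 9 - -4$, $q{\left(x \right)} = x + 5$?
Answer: $-353220$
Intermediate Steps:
$q{\left(x \right)} = 5 + x$
$P = 13$ ($P = 9 + 4 = 13$)
$z{\left(W \right)} = \left(5 + W\right) \left(-1 + W^{2} + 5 W\right)$ ($z{\left(W \right)} = \left(5 + W\right) \left(\left(W^{2} + 5 W\right) - 1\right) = \left(5 + W\right) \left(-1 + W^{2} + 5 W\right)$)
$\left(z{\left(P \right)} + 11\right) \left(22 - 106\right) = \left(\left(5 + 13\right) \left(-1 + 13^{2} + 5 \cdot 13\right) + 11\right) \left(22 - 106\right) = \left(18 \left(-1 + 169 + 65\right) + 11\right) \left(-84\right) = \left(18 \cdot 233 + 11\right) \left(-84\right) = \left(4194 + 11\right) \left(-84\right) = 4205 \left(-84\right) = -353220$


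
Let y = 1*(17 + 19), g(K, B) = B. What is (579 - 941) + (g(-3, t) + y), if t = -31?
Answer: -357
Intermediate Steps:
y = 36 (y = 1*36 = 36)
(579 - 941) + (g(-3, t) + y) = (579 - 941) + (-31 + 36) = -362 + 5 = -357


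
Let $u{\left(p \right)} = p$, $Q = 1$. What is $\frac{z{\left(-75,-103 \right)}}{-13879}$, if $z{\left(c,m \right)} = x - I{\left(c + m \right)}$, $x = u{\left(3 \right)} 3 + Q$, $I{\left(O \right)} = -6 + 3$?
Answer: $- \frac{13}{13879} \approx -0.00093667$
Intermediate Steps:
$I{\left(O \right)} = -3$
$x = 10$ ($x = 3 \cdot 3 + 1 = 9 + 1 = 10$)
$z{\left(c,m \right)} = 13$ ($z{\left(c,m \right)} = 10 - -3 = 10 + 3 = 13$)
$\frac{z{\left(-75,-103 \right)}}{-13879} = \frac{13}{-13879} = 13 \left(- \frac{1}{13879}\right) = - \frac{13}{13879}$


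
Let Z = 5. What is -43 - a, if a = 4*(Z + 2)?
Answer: -71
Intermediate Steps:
a = 28 (a = 4*(5 + 2) = 4*7 = 28)
-43 - a = -43 - 1*28 = -43 - 28 = -71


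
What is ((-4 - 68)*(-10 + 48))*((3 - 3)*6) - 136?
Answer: -136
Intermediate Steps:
((-4 - 68)*(-10 + 48))*((3 - 3)*6) - 136 = (-72*38)*(0*6) - 136 = -2736*0 - 136 = 0 - 136 = -136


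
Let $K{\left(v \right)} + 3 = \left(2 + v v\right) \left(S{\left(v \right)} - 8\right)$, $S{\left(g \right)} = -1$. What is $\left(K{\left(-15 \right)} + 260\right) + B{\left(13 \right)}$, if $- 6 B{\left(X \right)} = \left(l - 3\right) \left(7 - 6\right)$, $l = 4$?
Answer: $- \frac{10717}{6} \approx -1786.2$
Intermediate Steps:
$B{\left(X \right)} = - \frac{1}{6}$ ($B{\left(X \right)} = - \frac{\left(4 - 3\right) \left(7 - 6\right)}{6} = - \frac{1 \cdot 1}{6} = \left(- \frac{1}{6}\right) 1 = - \frac{1}{6}$)
$K{\left(v \right)} = -21 - 9 v^{2}$ ($K{\left(v \right)} = -3 + \left(2 + v v\right) \left(-1 - 8\right) = -3 + \left(2 + v^{2}\right) \left(-9\right) = -3 - \left(18 + 9 v^{2}\right) = -21 - 9 v^{2}$)
$\left(K{\left(-15 \right)} + 260\right) + B{\left(13 \right)} = \left(\left(-21 - 9 \left(-15\right)^{2}\right) + 260\right) - \frac{1}{6} = \left(\left(-21 - 2025\right) + 260\right) - \frac{1}{6} = \left(-2046 + 260\right) - \frac{1}{6} = -1786 - \frac{1}{6} = - \frac{10717}{6}$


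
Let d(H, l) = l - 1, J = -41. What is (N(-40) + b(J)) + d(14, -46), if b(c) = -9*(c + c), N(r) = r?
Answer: 651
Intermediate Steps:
b(c) = -18*c
d(H, l) = -1 + l
(N(-40) + b(J)) + d(14, -46) = (-40 - 18*(-41)) + (-1 - 46) = (-40 + 738) - 47 = 698 - 47 = 651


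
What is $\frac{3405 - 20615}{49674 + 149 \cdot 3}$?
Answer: $- \frac{17210}{50121} \approx -0.34337$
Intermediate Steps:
$\frac{3405 - 20615}{49674 + 149 \cdot 3} = - \frac{17210}{49674 + 447} = - \frac{17210}{50121}$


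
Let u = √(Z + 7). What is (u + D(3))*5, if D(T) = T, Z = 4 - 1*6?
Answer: 15 + 5*√5 ≈ 26.180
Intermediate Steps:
Z = -2 (Z = 4 - 6 = -2)
u = √5 (u = √(-2 + 7) = √5 ≈ 2.2361)
(u + D(3))*5 = (√5 + 3)*5 = (3 + √5)*5 = 15 + 5*√5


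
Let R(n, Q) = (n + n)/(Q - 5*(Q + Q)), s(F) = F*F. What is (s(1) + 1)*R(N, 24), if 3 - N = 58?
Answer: 55/54 ≈ 1.0185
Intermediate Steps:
N = -55 (N = 3 - 1*58 = 3 - 58 = -55)
s(F) = F²
R(n, Q) = -2*n/(9*Q) (R(n, Q) = (2*n)/(Q - 10*Q) = (2*n)/((-9*Q)) = (2*n)*(-1/(9*Q)) = -2*n/(9*Q))
(s(1) + 1)*R(N, 24) = (1² + 1)*(-2/9*(-55)/24) = (1 + 1)*(-2/9*(-55)*1/24) = 2*(55/108) = 55/54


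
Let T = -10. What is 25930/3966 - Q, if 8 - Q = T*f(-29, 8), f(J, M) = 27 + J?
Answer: 36761/1983 ≈ 18.538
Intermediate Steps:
Q = -12 (Q = 8 - (-10)*(27 - 29) = 8 - (-10)*(-2) = 8 - 1*20 = 8 - 20 = -12)
25930/3966 - Q = 25930/3966 - 1*(-12) = 25930*(1/3966) + 12 = 12965/1983 + 12 = 36761/1983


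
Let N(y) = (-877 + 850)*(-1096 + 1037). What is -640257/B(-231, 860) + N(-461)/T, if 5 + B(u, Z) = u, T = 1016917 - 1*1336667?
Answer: 102360899901/37730500 ≈ 2712.9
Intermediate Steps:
T = -319750 (T = 1016917 - 1336667 = -319750)
B(u, Z) = -5 + u
N(y) = 1593 (N(y) = -27*(-59) = 1593)
-640257/B(-231, 860) + N(-461)/T = -640257/(-5 - 231) + 1593/(-319750) = -640257/(-236) + 1593*(-1/319750) = -640257*(-1/236) - 1593/319750 = 640257/236 - 1593/319750 = 102360899901/37730500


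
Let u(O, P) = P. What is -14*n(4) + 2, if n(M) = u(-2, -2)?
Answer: 30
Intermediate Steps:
n(M) = -2
-14*n(4) + 2 = -14*(-2) + 2 = 28 + 2 = 30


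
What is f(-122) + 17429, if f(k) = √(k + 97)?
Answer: 17429 + 5*I ≈ 17429.0 + 5.0*I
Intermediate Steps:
f(k) = √(97 + k)
f(-122) + 17429 = √(97 - 122) + 17429 = √(-25) + 17429 = 5*I + 17429 = 17429 + 5*I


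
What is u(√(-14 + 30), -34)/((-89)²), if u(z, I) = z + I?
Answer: -30/7921 ≈ -0.0037874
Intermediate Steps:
u(z, I) = I + z
u(√(-14 + 30), -34)/((-89)²) = (-34 + √(-14 + 30))/((-89)²) = (-34 + √16)/7921 = (-34 + 4)*(1/7921) = -30*1/7921 = -30/7921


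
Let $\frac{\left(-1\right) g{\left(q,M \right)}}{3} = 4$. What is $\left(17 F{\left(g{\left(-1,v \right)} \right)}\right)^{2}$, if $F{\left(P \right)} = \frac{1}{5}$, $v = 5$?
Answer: $\frac{289}{25} \approx 11.56$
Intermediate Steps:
$g{\left(q,M \right)} = -12$ ($g{\left(q,M \right)} = \left(-3\right) 4 = -12$)
$F{\left(P \right)} = \frac{1}{5}$
$\left(17 F{\left(g{\left(-1,v \right)} \right)}\right)^{2} = \left(17 \cdot \frac{1}{5}\right)^{2} = \left(\frac{17}{5}\right)^{2} = \frac{289}{25}$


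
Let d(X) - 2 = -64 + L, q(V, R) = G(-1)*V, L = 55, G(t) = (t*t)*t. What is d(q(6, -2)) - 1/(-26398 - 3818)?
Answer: -211511/30216 ≈ -7.0000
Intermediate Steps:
G(t) = t³ (G(t) = t²*t = t³)
q(V, R) = -V (q(V, R) = (-1)³*V = -V)
d(X) = -7 (d(X) = 2 + (-64 + 55) = 2 - 9 = -7)
d(q(6, -2)) - 1/(-26398 - 3818) = -7 - 1/(-26398 - 3818) = -7 - 1/(-30216) = -7 - 1*(-1/30216) = -7 + 1/30216 = -211511/30216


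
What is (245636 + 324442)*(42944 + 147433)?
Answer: 108529739406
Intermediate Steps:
(245636 + 324442)*(42944 + 147433) = 570078*190377 = 108529739406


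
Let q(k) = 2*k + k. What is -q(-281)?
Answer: 843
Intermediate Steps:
q(k) = 3*k
-q(-281) = -3*(-281) = -1*(-843) = 843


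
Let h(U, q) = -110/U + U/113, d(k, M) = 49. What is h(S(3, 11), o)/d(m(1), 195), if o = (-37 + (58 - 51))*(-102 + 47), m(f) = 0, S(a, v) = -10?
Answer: 1233/5537 ≈ 0.22268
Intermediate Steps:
o = 1650 (o = (-37 + 7)*(-55) = -30*(-55) = 1650)
h(U, q) = -110/U + U/113 (h(U, q) = -110/U + U*(1/113) = -110/U + U/113)
h(S(3, 11), o)/d(m(1), 195) = (-110/(-10) + (1/113)*(-10))/49 = (-110*(-⅒) - 10/113)*(1/49) = (11 - 10/113)*(1/49) = (1233/113)*(1/49) = 1233/5537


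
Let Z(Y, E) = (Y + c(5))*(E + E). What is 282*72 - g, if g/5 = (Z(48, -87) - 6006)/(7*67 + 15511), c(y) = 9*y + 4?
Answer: 16228617/799 ≈ 20311.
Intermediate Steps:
c(y) = 4 + 9*y
Z(Y, E) = 2*E*(49 + Y) (Z(Y, E) = (Y + (4 + 9*5))*(E + E) = (Y + (4 + 45))*(2*E) = (Y + 49)*(2*E) = (49 + Y)*(2*E) = 2*E*(49 + Y))
g = -5721/799 (g = 5*((2*(-87)*(49 + 48) - 6006)/(7*67 + 15511)) = 5*((2*(-87)*97 - 6006)/(469 + 15511)) = 5*((-16878 - 6006)/15980) = 5*(-22884*1/15980) = 5*(-5721/3995) = -5721/799 ≈ -7.1602)
282*72 - g = 282*72 - 1*(-5721/799) = 20304 + 5721/799 = 16228617/799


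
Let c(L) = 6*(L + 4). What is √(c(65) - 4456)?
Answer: I*√4042 ≈ 63.577*I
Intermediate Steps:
c(L) = 24 + 6*L (c(L) = 6*(4 + L) = 24 + 6*L)
√(c(65) - 4456) = √((24 + 6*65) - 4456) = √((24 + 390) - 4456) = √(414 - 4456) = √(-4042) = I*√4042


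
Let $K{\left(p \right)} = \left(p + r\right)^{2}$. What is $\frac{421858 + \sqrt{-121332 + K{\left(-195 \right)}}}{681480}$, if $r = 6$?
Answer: $\frac{210929}{340740} + \frac{i \sqrt{85611}}{681480} \approx 0.61903 + 0.00042935 i$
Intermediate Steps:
$K{\left(p \right)} = \left(6 + p\right)^{2}$ ($K{\left(p \right)} = \left(p + 6\right)^{2} = \left(6 + p\right)^{2}$)
$\frac{421858 + \sqrt{-121332 + K{\left(-195 \right)}}}{681480} = \frac{421858 + \sqrt{-121332 + \left(6 - 195\right)^{2}}}{681480} = \left(421858 + \sqrt{-121332 + \left(-189\right)^{2}}\right) \frac{1}{681480} = \left(421858 + \sqrt{-121332 + 35721}\right) \frac{1}{681480} = \left(421858 + \sqrt{-85611}\right) \frac{1}{681480} = \left(421858 + i \sqrt{85611}\right) \frac{1}{681480} = \frac{210929}{340740} + \frac{i \sqrt{85611}}{681480}$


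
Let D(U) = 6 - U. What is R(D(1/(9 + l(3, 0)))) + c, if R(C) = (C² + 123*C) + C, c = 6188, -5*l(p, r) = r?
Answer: 563185/81 ≈ 6952.9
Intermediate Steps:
l(p, r) = -r/5
R(C) = C² + 124*C
R(D(1/(9 + l(3, 0)))) + c = (6 - 1/(9 - ⅕*0))*(124 + (6 - 1/(9 - ⅕*0))) + 6188 = (6 - 1/(9 + 0))*(124 + (6 - 1/(9 + 0))) + 6188 = (6 - 1/9)*(124 + (6 - 1/9)) + 6188 = (6 - 1*⅑)*(124 + (6 - 1*⅑)) + 6188 = (6 - ⅑)*(124 + (6 - ⅑)) + 6188 = 53*(124 + 53/9)/9 + 6188 = (53/9)*(1169/9) + 6188 = 61957/81 + 6188 = 563185/81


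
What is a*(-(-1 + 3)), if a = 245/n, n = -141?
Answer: 490/141 ≈ 3.4752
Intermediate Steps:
a = -245/141 (a = 245/(-141) = 245*(-1/141) = -245/141 ≈ -1.7376)
a*(-(-1 + 3)) = -(-245)*(-1 + 3)/141 = -(-245)*2/141 = -245/141*(-2) = 490/141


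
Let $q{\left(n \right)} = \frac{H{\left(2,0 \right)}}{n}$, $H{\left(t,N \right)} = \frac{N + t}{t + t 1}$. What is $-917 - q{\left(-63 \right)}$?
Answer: $- \frac{115541}{126} \approx -916.99$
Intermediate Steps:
$H{\left(t,N \right)} = \frac{N + t}{2 t}$ ($H{\left(t,N \right)} = \frac{N + t}{t + t} = \frac{N + t}{2 t}$)
$q{\left(n \right)} = \frac{1}{2 n}$ ($q{\left(n \right)} = \frac{\frac{1}{2} \cdot \frac{1}{2} \left(0 + 2\right)}{n} = \frac{\frac{1}{2} \cdot \frac{1}{2} \cdot 2}{n} = \frac{1}{2 n}$)
$-917 - q{\left(-63 \right)} = -917 - \frac{1}{2 \left(-63\right)} = -917 - \frac{1}{2} \left(- \frac{1}{63}\right) = -917 - - \frac{1}{126} = -917 + \frac{1}{126} = - \frac{115541}{126}$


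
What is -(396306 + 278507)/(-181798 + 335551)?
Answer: -674813/153753 ≈ -4.3889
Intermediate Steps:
-(396306 + 278507)/(-181798 + 335551) = -674813/153753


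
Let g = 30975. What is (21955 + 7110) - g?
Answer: -1910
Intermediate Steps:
(21955 + 7110) - g = (21955 + 7110) - 1*30975 = 29065 - 30975 = -1910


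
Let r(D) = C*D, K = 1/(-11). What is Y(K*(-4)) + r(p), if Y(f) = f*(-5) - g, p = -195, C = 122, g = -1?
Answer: -261699/11 ≈ -23791.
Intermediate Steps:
K = -1/11 ≈ -0.090909
Y(f) = 1 - 5*f (Y(f) = f*(-5) - 1*(-1) = -5*f + 1 = 1 - 5*f)
r(D) = 122*D
Y(K*(-4)) + r(p) = (1 - (-5)*(-4)/11) + 122*(-195) = (1 - 5*4/11) - 23790 = (1 - 20/11) - 23790 = -9/11 - 23790 = -261699/11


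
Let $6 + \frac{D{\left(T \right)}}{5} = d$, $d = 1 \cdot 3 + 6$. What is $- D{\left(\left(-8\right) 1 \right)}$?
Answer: $-15$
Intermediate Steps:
$d = 9$ ($d = 3 + 6 = 9$)
$D{\left(T \right)} = 15$ ($D{\left(T \right)} = -30 + 5 \cdot 9 = -30 + 45 = 15$)
$- D{\left(\left(-8\right) 1 \right)} = \left(-1\right) 15 = -15$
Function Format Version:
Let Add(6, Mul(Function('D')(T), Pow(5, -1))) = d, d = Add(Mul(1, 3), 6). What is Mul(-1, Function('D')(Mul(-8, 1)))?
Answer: -15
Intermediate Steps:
d = 9 (d = Add(3, 6) = 9)
Function('D')(T) = 15 (Function('D')(T) = Add(-30, Mul(5, 9)) = Add(-30, 45) = 15)
Mul(-1, Function('D')(Mul(-8, 1))) = Mul(-1, 15) = -15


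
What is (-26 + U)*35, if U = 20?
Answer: -210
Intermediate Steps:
(-26 + U)*35 = (-26 + 20)*35 = -6*35 = -210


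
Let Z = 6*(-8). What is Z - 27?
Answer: -75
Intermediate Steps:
Z = -48
Z - 27 = -48 - 27 = -75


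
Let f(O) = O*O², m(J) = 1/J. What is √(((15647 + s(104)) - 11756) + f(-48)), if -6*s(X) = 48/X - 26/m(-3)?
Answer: I*√18034679/13 ≈ 326.67*I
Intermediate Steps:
f(O) = O³
s(X) = -13 - 8/X (s(X) = -(48/X - 26/(1/(-3)))/6 = -(48/X - 26/(-⅓))/6 = -(48/X - 26*(-3))/6 = -(48/X + 78)/6 = -(78 + 48/X)/6 = -13 - 8/X)
√(((15647 + s(104)) - 11756) + f(-48)) = √(((15647 + (-13 - 8/104)) - 11756) + (-48)³) = √(((15647 + (-13 - 8*1/104)) - 11756) - 110592) = √(((15647 + (-13 - 1/13)) - 11756) - 110592) = √(((15647 - 170/13) - 11756) - 110592) = √((203241/13 - 11756) - 110592) = √(50413/13 - 110592) = √(-1387283/13) = I*√18034679/13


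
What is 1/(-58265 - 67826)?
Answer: -1/126091 ≈ -7.9308e-6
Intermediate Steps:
1/(-58265 - 67826) = 1/(-126091) = -1/126091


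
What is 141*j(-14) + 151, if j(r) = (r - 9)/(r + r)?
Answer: 7471/28 ≈ 266.82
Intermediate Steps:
j(r) = (-9 + r)/(2*r) (j(r) = (-9 + r)/((2*r)) = (-9 + r)*(1/(2*r)) = (-9 + r)/(2*r))
141*j(-14) + 151 = 141*((1/2)*(-9 - 14)/(-14)) + 151 = 141*((1/2)*(-1/14)*(-23)) + 151 = 141*(23/28) + 151 = 3243/28 + 151 = 7471/28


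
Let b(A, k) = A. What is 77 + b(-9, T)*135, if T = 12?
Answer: -1138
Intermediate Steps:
77 + b(-9, T)*135 = 77 - 9*135 = 77 - 1215 = -1138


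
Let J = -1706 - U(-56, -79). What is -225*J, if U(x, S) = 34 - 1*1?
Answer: 391275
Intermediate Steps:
U(x, S) = 33 (U(x, S) = 34 - 1 = 33)
J = -1739 (J = -1706 - 1*33 = -1706 - 33 = -1739)
-225*J = -225*(-1739) = 391275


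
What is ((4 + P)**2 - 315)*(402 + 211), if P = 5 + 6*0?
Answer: -143442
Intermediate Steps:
P = 5 (P = 5 + 0 = 5)
((4 + P)**2 - 315)*(402 + 211) = ((4 + 5)**2 - 315)*(402 + 211) = (9**2 - 315)*613 = (81 - 315)*613 = -234*613 = -143442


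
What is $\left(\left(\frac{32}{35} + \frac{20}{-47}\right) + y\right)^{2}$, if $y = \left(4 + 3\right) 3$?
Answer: $\frac{1249551801}{2706025} \approx 461.77$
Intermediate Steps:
$y = 21$ ($y = 7 \cdot 3 = 21$)
$\left(\left(\frac{32}{35} + \frac{20}{-47}\right) + y\right)^{2} = \left(\left(\frac{32}{35} + \frac{20}{-47}\right) + 21\right)^{2} = \left(\left(32 \cdot \frac{1}{35} + 20 \left(- \frac{1}{47}\right)\right) + 21\right)^{2} = \left(\left(\frac{32}{35} - \frac{20}{47}\right) + 21\right)^{2} = \left(\frac{804}{1645} + 21\right)^{2} = \left(\frac{35349}{1645}\right)^{2} = \frac{1249551801}{2706025}$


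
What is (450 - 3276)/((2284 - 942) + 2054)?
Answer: -471/566 ≈ -0.83216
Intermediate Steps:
(450 - 3276)/((2284 - 942) + 2054) = -2826/(1342 + 2054) = -2826/3396 = -2826*1/3396 = -471/566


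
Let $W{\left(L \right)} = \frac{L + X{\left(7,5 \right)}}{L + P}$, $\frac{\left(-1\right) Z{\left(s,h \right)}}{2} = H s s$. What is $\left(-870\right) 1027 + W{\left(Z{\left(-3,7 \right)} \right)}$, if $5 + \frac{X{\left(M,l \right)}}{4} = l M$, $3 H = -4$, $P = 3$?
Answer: $- \frac{2680454}{3} \approx -8.9349 \cdot 10^{5}$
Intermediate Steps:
$H = - \frac{4}{3}$ ($H = \frac{1}{3} \left(-4\right) = - \frac{4}{3} \approx -1.3333$)
$X{\left(M,l \right)} = -20 + 4 M l$ ($X{\left(M,l \right)} = -20 + 4 l M = -20 + 4 M l$)
$Z{\left(s,h \right)} = \frac{8 s^{2}}{3}$ ($Z{\left(s,h \right)} = - 2 - \frac{4 s}{3} s = - 2 \left(- \frac{4 s^{2}}{3}\right) = \frac{8 s^{2}}{3}$)
$W{\left(L \right)} = \frac{120 + L}{3 + L}$ ($W{\left(L \right)} = \frac{L - \left(20 - 140\right)}{L + 3} = \frac{L + \left(-20 + 140\right)}{3 + L} = \frac{L + 120}{3 + L} = \frac{120 + L}{3 + L}$)
$\left(-870\right) 1027 + W{\left(Z{\left(-3,7 \right)} \right)} = \left(-870\right) 1027 + \frac{120 + \frac{8 \left(-3\right)^{2}}{3}}{3 + \frac{8 \left(-3\right)^{2}}{3}} = -893490 + \frac{120 + \frac{8}{3} \cdot 9}{3 + \frac{8}{3} \cdot 9} = -893490 + \frac{120 + 24}{3 + 24} = -893490 + \frac{1}{27} \cdot 144 = -893490 + \frac{16}{3} = - \frac{2680454}{3}$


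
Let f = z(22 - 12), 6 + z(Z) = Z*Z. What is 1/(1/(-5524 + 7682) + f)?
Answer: 2158/202853 ≈ 0.010638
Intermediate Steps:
z(Z) = -6 + Z² (z(Z) = -6 + Z*Z = -6 + Z²)
f = 94 (f = -6 + (22 - 12)² = -6 + 10² = -6 + 100 = 94)
1/(1/(-5524 + 7682) + f) = 1/(1/(-5524 + 7682) + 94) = 1/(1/2158 + 94) = 1/(202853/2158) = 2158/202853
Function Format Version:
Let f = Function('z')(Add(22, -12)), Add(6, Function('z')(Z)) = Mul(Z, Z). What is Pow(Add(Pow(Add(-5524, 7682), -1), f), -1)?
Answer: Rational(2158, 202853) ≈ 0.010638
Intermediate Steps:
Function('z')(Z) = Add(-6, Pow(Z, 2)) (Function('z')(Z) = Add(-6, Mul(Z, Z)) = Add(-6, Pow(Z, 2)))
f = 94 (f = Add(-6, Pow(Add(22, -12), 2)) = Add(-6, Pow(10, 2)) = Add(-6, 100) = 94)
Pow(Add(Pow(Add(-5524, 7682), -1), f), -1) = Pow(Add(Pow(Add(-5524, 7682), -1), 94), -1) = Pow(Add(Pow(2158, -1), 94), -1) = Pow(Add(Rational(1, 2158), 94), -1) = Pow(Rational(202853, 2158), -1) = Rational(2158, 202853)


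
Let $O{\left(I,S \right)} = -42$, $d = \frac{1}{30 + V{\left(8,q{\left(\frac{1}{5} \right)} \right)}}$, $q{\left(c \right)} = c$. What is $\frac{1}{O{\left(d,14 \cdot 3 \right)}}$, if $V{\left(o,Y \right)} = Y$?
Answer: $- \frac{1}{42} \approx -0.02381$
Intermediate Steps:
$d = \frac{5}{151}$ ($d = \frac{1}{30 + \frac{1}{5}} = \frac{1}{\frac{151}{5}} = \frac{5}{151} \approx 0.033113$)
$\frac{1}{O{\left(d,14 \cdot 3 \right)}} = \frac{1}{-42} = - \frac{1}{42}$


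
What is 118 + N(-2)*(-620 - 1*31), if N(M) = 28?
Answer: -18110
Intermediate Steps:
118 + N(-2)*(-620 - 1*31) = 118 + 28*(-620 - 1*31) = 118 + 28*(-620 - 31) = 118 + 28*(-651) = 118 - 18228 = -18110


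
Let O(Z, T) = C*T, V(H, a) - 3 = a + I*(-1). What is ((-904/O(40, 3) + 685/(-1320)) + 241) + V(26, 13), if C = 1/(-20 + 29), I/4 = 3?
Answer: -651425/264 ≈ -2467.5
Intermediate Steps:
I = 12 (I = 4*3 = 12)
V(H, a) = -9 + a (V(H, a) = 3 + (a + 12*(-1)) = 3 + (a - 12) = 3 + (-12 + a) = -9 + a)
C = ⅑ (C = 1/9 = ⅑ ≈ 0.11111)
O(Z, T) = T/9
((-904/O(40, 3) + 685/(-1320)) + 241) + V(26, 13) = ((-904/((⅑)*3) + 685/(-1320)) + 241) + (-9 + 13) = ((-904/⅓ + 685*(-1/1320)) + 241) + 4 = ((-904*3 - 137/264) + 241) + 4 = ((-2712 - 137/264) + 241) + 4 = (-716105/264 + 241) + 4 = -652481/264 + 4 = -651425/264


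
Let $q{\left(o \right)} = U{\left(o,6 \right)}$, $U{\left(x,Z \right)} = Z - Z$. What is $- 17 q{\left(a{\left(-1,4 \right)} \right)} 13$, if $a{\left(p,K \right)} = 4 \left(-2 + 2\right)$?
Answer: $0$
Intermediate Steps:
$U{\left(x,Z \right)} = 0$
$a{\left(p,K \right)} = 0$ ($a{\left(p,K \right)} = 4 \cdot 0 = 0$)
$q{\left(o \right)} = 0$
$- 17 q{\left(a{\left(-1,4 \right)} \right)} 13 = \left(-17\right) 0 \cdot 13 = 0 \cdot 13 = 0$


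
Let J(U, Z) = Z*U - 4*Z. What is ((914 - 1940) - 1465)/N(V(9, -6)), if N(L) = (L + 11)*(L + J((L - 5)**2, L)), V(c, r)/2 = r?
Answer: -2491/3432 ≈ -0.72582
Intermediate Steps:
V(c, r) = 2*r
J(U, Z) = -4*Z + U*Z (J(U, Z) = U*Z - 4*Z = -4*Z + U*Z)
N(L) = (11 + L)*(L + L*(-4 + (-5 + L)**2)) (N(L) = (L + 11)*(L + L*(-4 + (L - 5)**2)) = (11 + L)*(L + L*(-4 + (-5 + L)**2)))
((914 - 1940) - 1465)/N(V(9, -6)) = ((914 - 1940) - 1465)/(((2*(-6))*(242 + (2*(-6))**2 + (2*(-6))**3 - 176*(-6)))) = (-1026 - 1465)/((-12*(242 + (-12)**2 + (-12)**3 - 88*(-12)))) = -2491*(-1/(12*(242 + 144 - 1728 + 1056))) = -2491/((-12*(-286))) = -2491/3432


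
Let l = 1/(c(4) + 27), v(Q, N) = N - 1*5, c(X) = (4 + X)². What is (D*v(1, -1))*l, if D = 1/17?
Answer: -6/1547 ≈ -0.0038785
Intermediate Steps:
D = 1/17 ≈ 0.058824
v(Q, N) = -5 + N (v(Q, N) = N - 5 = -5 + N)
l = 1/91 (l = 1/((4 + 4)² + 27) = 1/(8² + 27) = 1/(64 + 27) = 1/91 ≈ 0.010989)
(D*v(1, -1))*l = ((-5 - 1)/17)*(1/91) = ((1/17)*(-6))*(1/91) = -6/17*1/91 = -6/1547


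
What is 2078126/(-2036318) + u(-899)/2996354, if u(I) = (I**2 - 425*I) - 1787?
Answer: -1903329804551/3050764792286 ≈ -0.62389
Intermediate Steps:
u(I) = -1787 + I**2 - 425*I
2078126/(-2036318) + u(-899)/2996354 = 2078126/(-2036318) + (-1787 + (-899)**2 - 425*(-899))/2996354 = 2078126*(-1/2036318) + (-1787 + 808201 + 382075)*(1/2996354) = -1039063/1018159 + 1188489*(1/2996354) = -1039063/1018159 + 1188489/2996354 = -1903329804551/3050764792286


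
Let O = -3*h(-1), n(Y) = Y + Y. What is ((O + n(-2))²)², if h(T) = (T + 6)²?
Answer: 38950081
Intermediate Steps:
h(T) = (6 + T)²
n(Y) = 2*Y
O = -75 (O = -3*(6 - 1)² = -3*5² = -3*25 = -75)
((O + n(-2))²)² = ((-75 + 2*(-2))²)² = ((-75 - 4)²)² = ((-79)²)² = 6241² = 38950081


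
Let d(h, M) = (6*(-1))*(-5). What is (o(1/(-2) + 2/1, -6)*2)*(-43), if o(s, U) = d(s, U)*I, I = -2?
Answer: 5160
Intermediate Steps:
d(h, M) = 30 (d(h, M) = -6*(-5) = 30)
o(s, U) = -60 (o(s, U) = 30*(-2) = -60)
(o(1/(-2) + 2/1, -6)*2)*(-43) = -60*2*(-43) = -120*(-43) = 5160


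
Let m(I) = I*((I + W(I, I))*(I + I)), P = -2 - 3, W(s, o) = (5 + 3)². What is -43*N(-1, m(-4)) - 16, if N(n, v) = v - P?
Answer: -82791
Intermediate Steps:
W(s, o) = 64 (W(s, o) = 8² = 64)
P = -5
m(I) = 2*I²*(64 + I) (m(I) = I*((I + 64)*(I + I)) = I*((64 + I)*(2*I)) = I*(2*I*(64 + I)) = 2*I²*(64 + I))
N(n, v) = 5 + v (N(n, v) = v - 1*(-5) = v + 5 = 5 + v)
-43*N(-1, m(-4)) - 16 = -43*(5 + 2*(-4)²*(64 - 4)) - 16 = -43*(5 + 2*16*60) - 16 = -43*(5 + 1920) - 16 = -43*1925 - 16 = -82775 - 16 = -82791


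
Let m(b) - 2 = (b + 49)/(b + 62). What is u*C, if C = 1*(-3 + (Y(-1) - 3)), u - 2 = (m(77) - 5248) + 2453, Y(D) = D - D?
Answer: 2326938/139 ≈ 16741.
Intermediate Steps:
m(b) = 2 + (49 + b)/(62 + b) (m(b) = 2 + (b + 49)/(b + 62) = 2 + (49 + b)/(62 + b))
Y(D) = 0
u = -387823/139 (u = 2 + (((173 + 3*77)/(62 + 77) - 5248) + 2453) = 2 + (((173 + 231)/139 - 5248) + 2453) = 2 + (((1/139)*404 - 5248) + 2453) = 2 + ((404/139 - 5248) + 2453) = 2 + (-729068/139 + 2453) = 2 - 388101/139 = -387823/139 ≈ -2790.1)
C = -6 (C = 1*(-3 + (0 - 3)) = 1*(-3 - 3) = 1*(-6) = -6)
u*C = -387823/139*(-6) = 2326938/139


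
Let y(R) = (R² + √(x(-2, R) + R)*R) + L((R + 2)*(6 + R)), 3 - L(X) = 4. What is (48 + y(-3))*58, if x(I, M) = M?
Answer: 3248 - 174*I*√6 ≈ 3248.0 - 426.21*I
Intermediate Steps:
L(X) = -1 (L(X) = 3 - 1*4 = 3 - 4 = -1)
y(R) = -1 + R² + √2*R^(3/2) (y(R) = (R² + √(R + R)*R) - 1 = (R² + √(2*R)*R) - 1 = (R² + (√2*√R)*R) - 1 = (R² + √2*R^(3/2)) - 1 = -1 + R² + √2*R^(3/2))
(48 + y(-3))*58 = (48 + (-1 + (-3)² + √2*(-3)^(3/2)))*58 = (48 + (-1 + 9 + √2*(-3*I*√3)))*58 = (48 + (-1 + 9 - 3*I*√6))*58 = (48 + (8 - 3*I*√6))*58 = (56 - 3*I*√6)*58 = 3248 - 174*I*√6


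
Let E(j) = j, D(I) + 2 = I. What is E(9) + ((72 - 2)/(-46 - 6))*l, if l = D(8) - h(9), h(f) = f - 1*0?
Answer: 339/26 ≈ 13.038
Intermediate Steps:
h(f) = f (h(f) = f + 0 = f)
D(I) = -2 + I
l = -3 (l = (-2 + 8) - 1*9 = 6 - 9 = -3)
E(9) + ((72 - 2)/(-46 - 6))*l = 9 + ((72 - 2)/(-46 - 6))*(-3) = 9 + (70/(-52))*(-3) = 9 + (70*(-1/52))*(-3) = 9 - 35/26*(-3) = 9 + 105/26 = 339/26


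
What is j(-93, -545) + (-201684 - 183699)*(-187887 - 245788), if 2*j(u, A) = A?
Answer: 334261944505/2 ≈ 1.6713e+11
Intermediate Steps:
j(u, A) = A/2
j(-93, -545) + (-201684 - 183699)*(-187887 - 245788) = (1/2)*(-545) + (-201684 - 183699)*(-187887 - 245788) = -545/2 - 385383*(-433675) = -545/2 + 167130972525 = 334261944505/2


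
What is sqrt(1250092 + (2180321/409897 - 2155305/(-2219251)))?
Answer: 2*sqrt(258610704832493100974319519990)/909664327147 ≈ 1118.1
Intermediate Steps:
sqrt(1250092 + (2180321/409897 - 2155305/(-2219251))) = sqrt(1250092 + (2180321*(1/409897) - 2155305*(-1/2219251))) = sqrt(1250092 + (2180321/409897 + 2155305/2219251)) = sqrt(1250092 + 5722132613156/909664327147) = sqrt(1137169820184460680/909664327147) = 2*sqrt(258610704832493100974319519990)/909664327147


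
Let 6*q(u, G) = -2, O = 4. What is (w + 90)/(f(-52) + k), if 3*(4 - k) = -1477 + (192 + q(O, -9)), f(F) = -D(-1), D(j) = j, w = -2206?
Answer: -19044/3901 ≈ -4.8818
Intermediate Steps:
q(u, G) = -⅓ (q(u, G) = (⅙)*(-2) = -⅓)
f(F) = 1 (f(F) = -1*(-1) = 1)
k = 3892/9 (k = 4 - (-1477 + (192 - ⅓))/3 = 4 - (-1477 + 575/3)/3 = 4 - ⅓*(-3856/3) = 4 + 3856/9 = 3892/9 ≈ 432.44)
(w + 90)/(f(-52) + k) = (-2206 + 90)/(1 + 3892/9) = -2116/3901/9 = -2116*9/3901 = -19044/3901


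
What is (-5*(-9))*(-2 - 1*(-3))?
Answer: 45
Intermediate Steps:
(-5*(-9))*(-2 - 1*(-3)) = 45*(-2 + 3) = 45*1 = 45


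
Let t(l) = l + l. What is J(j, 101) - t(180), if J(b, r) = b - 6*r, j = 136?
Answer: -830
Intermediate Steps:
t(l) = 2*l
J(j, 101) - t(180) = (136 - 6*101) - 2*180 = (136 - 606) - 1*360 = -470 - 360 = -830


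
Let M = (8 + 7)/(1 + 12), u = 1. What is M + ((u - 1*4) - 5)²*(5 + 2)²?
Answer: 40783/13 ≈ 3137.2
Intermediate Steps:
M = 15/13 ≈ 1.1538
M + ((u - 1*4) - 5)²*(5 + 2)² = 15/13 + ((1 - 1*4) - 5)²*(5 + 2)² = 15/13 + ((1 - 4) - 5)²*7² = 15/13 + (-3 - 5)²*49 = 15/13 + (-8)²*49 = 15/13 + 64*49 = 15/13 + 3136 = 40783/13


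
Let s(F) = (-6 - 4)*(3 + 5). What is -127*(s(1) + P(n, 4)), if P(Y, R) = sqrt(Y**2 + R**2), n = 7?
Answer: 10160 - 127*sqrt(65) ≈ 9136.1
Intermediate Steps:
s(F) = -80 (s(F) = -10*8 = -80)
P(Y, R) = sqrt(R**2 + Y**2)
-127*(s(1) + P(n, 4)) = -127*(-80 + sqrt(4**2 + 7**2)) = -127*(-80 + sqrt(16 + 49)) = -127*(-80 + sqrt(65)) = 10160 - 127*sqrt(65)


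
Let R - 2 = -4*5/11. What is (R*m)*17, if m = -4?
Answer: -136/11 ≈ -12.364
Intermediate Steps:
R = 2/11 (R = 2 - 4*5/11 = 2 - 20*1/11 = 2 - 20/11 = 2/11 ≈ 0.18182)
(R*m)*17 = ((2/11)*(-4))*17 = -8/11*17 = -136/11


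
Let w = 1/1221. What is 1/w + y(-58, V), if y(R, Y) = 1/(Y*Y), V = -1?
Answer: 1222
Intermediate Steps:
w = 1/1221 ≈ 0.00081900
y(R, Y) = Y⁻²
1/w + y(-58, V) = 1/(1/1221) + (-1)⁻² = 1221 + 1 = 1222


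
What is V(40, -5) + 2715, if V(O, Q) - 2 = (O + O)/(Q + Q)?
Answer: 2709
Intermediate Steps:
V(O, Q) = 2 + O/Q (V(O, Q) = 2 + (O + O)/(Q + Q) = 2 + (2*O)/((2*Q)) = 2 + (2*O)*(1/(2*Q)) = 2 + O/Q)
V(40, -5) + 2715 = (2 + 40/(-5)) + 2715 = (2 + 40*(-1/5)) + 2715 = (2 - 8) + 2715 = -6 + 2715 = 2709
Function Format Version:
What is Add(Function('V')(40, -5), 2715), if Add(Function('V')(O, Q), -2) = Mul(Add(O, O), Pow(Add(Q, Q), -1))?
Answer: 2709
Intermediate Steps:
Function('V')(O, Q) = Add(2, Mul(O, Pow(Q, -1))) (Function('V')(O, Q) = Add(2, Mul(Add(O, O), Pow(Add(Q, Q), -1))) = Add(2, Mul(Mul(2, O), Pow(Mul(2, Q), -1))) = Add(2, Mul(Mul(2, O), Mul(Rational(1, 2), Pow(Q, -1)))) = Add(2, Mul(O, Pow(Q, -1))))
Add(Function('V')(40, -5), 2715) = Add(Add(2, Mul(40, Pow(-5, -1))), 2715) = Add(Add(2, Mul(40, Rational(-1, 5))), 2715) = Add(Add(2, -8), 2715) = Add(-6, 2715) = 2709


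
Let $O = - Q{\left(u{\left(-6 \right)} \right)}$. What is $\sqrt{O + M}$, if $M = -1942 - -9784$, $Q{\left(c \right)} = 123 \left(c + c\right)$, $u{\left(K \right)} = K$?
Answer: $\sqrt{9318} \approx 96.53$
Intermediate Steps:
$Q{\left(c \right)} = 246 c$ ($Q{\left(c \right)} = 123 \cdot 2 c = 246 c$)
$M = 7842$ ($M = -1942 + 9784 = 7842$)
$O = 1476$ ($O = - 246 \left(-6\right) = \left(-1\right) \left(-1476\right) = 1476$)
$\sqrt{O + M} = \sqrt{1476 + 7842} = \sqrt{9318}$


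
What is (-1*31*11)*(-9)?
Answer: 3069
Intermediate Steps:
(-1*31*11)*(-9) = -31*11*(-9) = -341*(-9) = 3069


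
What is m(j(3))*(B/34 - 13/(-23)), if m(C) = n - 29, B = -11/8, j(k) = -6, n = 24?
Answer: -16415/6256 ≈ -2.6239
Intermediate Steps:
B = -11/8 (B = -11*1/8 = -11/8 ≈ -1.3750)
m(C) = -5 (m(C) = 24 - 29 = -5)
m(j(3))*(B/34 - 13/(-23)) = -5*(-11/8/34 - 13/(-23)) = -5*(-11/8*1/34 - 13*(-1/23)) = -5*(-11/272 + 13/23) = -5*3283/6256 = -16415/6256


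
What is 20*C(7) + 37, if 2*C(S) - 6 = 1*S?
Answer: 167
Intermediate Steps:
C(S) = 3 + S/2 (C(S) = 3 + (1*S)/2 = 3 + S/2)
20*C(7) + 37 = 20*(3 + (½)*7) + 37 = 20*(3 + 7/2) + 37 = 20*(13/2) + 37 = 130 + 37 = 167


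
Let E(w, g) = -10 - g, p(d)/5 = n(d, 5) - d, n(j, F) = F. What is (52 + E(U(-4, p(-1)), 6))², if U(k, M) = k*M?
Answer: 1296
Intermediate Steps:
p(d) = 25 - 5*d (p(d) = 5*(5 - d) = 25 - 5*d)
U(k, M) = M*k
(52 + E(U(-4, p(-1)), 6))² = (52 + (-10 - 1*6))² = (52 + (-10 - 6))² = (52 - 16)² = 36² = 1296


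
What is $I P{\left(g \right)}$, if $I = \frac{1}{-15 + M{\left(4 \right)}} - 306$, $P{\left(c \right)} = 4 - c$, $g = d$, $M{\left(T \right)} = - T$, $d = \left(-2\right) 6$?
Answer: $- \frac{93040}{19} \approx -4896.8$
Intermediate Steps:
$d = -12$
$g = -12$
$I = - \frac{5815}{19}$ ($I = \frac{1}{-15 - 4} - 306 = \frac{1}{-19} - 306 = - \frac{1}{19} - 306 = - \frac{5815}{19} \approx -306.05$)
$I P{\left(g \right)} = - \frac{5815 \left(4 - -12\right)}{19} = - \frac{5815 \left(4 + 12\right)}{19} = \left(- \frac{5815}{19}\right) 16 = - \frac{93040}{19}$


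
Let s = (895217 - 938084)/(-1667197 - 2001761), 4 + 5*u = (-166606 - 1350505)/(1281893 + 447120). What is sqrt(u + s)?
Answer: I*sqrt(11970882051152928565277330)/3524264488030 ≈ 0.98174*I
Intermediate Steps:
u = -8433163/8645065 (u = -4/5 + ((-166606 - 1350505)/(1281893 + 447120))/5 = -4/5 + (-1517111/1729013)/5 = -4/5 + (-1517111*1/1729013)/5 = -4/5 + (1/5)*(-1517111/1729013) = -4/5 - 1517111/8645065 = -8433163/8645065 ≈ -0.97549)
s = 4763/407662 (s = -42867/(-3668958) = -42867*(-1/3668958) = 4763/407662 ≈ 0.011684)
sqrt(u + s) = sqrt(-8433163/8645065 + 4763/407662) = sqrt(-3396703650311/3524264488030) = I*sqrt(11970882051152928565277330)/3524264488030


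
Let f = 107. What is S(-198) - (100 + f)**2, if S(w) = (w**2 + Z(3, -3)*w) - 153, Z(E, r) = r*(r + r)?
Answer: -7362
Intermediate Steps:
Z(E, r) = 2*r**2 (Z(E, r) = r*(2*r) = 2*r**2)
S(w) = -153 + w**2 + 18*w (S(w) = (w**2 + (2*(-3)**2)*w) - 153 = (w**2 + (2*9)*w) - 153 = (w**2 + 18*w) - 153 = -153 + w**2 + 18*w)
S(-198) - (100 + f)**2 = (-153 + (-198)**2 + 18*(-198)) - (100 + 107)**2 = (-153 + 39204 - 3564) - 1*207**2 = 35487 - 1*42849 = 35487 - 42849 = -7362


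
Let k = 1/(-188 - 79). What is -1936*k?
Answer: 1936/267 ≈ 7.2509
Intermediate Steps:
k = -1/267 (k = 1/(-267) = -1/267 ≈ -0.0037453)
-1936*k = -1936*(-1/267) = 1936/267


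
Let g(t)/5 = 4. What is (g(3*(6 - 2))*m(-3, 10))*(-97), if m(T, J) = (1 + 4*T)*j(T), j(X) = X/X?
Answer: 21340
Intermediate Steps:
g(t) = 20 (g(t) = 5*4 = 20)
j(X) = 1
m(T, J) = 1 + 4*T (m(T, J) = (1 + 4*T)*1 = 1 + 4*T)
(g(3*(6 - 2))*m(-3, 10))*(-97) = (20*(1 + 4*(-3)))*(-97) = (20*(1 - 12))*(-97) = (20*(-11))*(-97) = -220*(-97) = 21340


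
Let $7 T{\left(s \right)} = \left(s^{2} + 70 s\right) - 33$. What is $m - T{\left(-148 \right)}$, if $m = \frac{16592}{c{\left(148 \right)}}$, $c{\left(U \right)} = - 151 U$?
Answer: $- \frac{64340993}{39109} \approx -1645.2$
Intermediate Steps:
$T{\left(s \right)} = - \frac{33}{7} + 10 s + \frac{s^{2}}{7}$ ($T{\left(s \right)} = \frac{\left(s^{2} + 70 s\right) - 33}{7} = \frac{-33 + s^{2} + 70 s}{7} = - \frac{33}{7} + 10 s + \frac{s^{2}}{7}$)
$m = - \frac{4148}{5587}$ ($m = \frac{16592}{\left(-151\right) 148} = \frac{16592}{-22348} = 16592 \left(- \frac{1}{22348}\right) = - \frac{4148}{5587} \approx -0.74244$)
$m - T{\left(-148 \right)} = - \frac{4148}{5587} - \left(- \frac{33}{7} + 10 \left(-148\right) + \frac{\left(-148\right)^{2}}{7}\right) = - \frac{4148}{5587} - \left(- \frac{33}{7} - 1480 + \frac{1}{7} \cdot 21904\right) = - \frac{4148}{5587} - \left(- \frac{33}{7} - 1480 + \frac{21904}{7}\right) = - \frac{4148}{5587} - \frac{11511}{7} = - \frac{64340993}{39109}$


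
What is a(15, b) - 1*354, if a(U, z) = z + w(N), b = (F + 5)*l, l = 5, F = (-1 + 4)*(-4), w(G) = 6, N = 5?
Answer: -383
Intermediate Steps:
F = -12 (F = 3*(-4) = -12)
b = -35 (b = (-12 + 5)*5 = -7*5 = -35)
a(U, z) = 6 + z (a(U, z) = z + 6 = 6 + z)
a(15, b) - 1*354 = (6 - 35) - 1*354 = -29 - 354 = -383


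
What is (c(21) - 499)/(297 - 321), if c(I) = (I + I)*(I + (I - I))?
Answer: -383/24 ≈ -15.958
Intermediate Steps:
c(I) = 2*I**2 (c(I) = (2*I)*(I + 0) = (2*I)*I = 2*I**2)
(c(21) - 499)/(297 - 321) = (2*21**2 - 499)/(297 - 321) = (2*441 - 499)/(-24) = (882 - 499)*(-1/24) = 383*(-1/24) = -383/24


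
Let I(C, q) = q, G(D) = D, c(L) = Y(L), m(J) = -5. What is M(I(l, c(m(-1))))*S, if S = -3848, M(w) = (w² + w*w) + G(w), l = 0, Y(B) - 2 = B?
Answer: -57720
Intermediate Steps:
Y(B) = 2 + B
c(L) = 2 + L
M(w) = w + 2*w² (M(w) = (w² + w*w) + w = (w² + w²) + w = 2*w² + w = w + 2*w²)
M(I(l, c(m(-1))))*S = ((2 - 5)*(1 + 2*(2 - 5)))*(-3848) = -3*(1 + 2*(-3))*(-3848) = -3*(1 - 6)*(-3848) = -3*(-5)*(-3848) = 15*(-3848) = -57720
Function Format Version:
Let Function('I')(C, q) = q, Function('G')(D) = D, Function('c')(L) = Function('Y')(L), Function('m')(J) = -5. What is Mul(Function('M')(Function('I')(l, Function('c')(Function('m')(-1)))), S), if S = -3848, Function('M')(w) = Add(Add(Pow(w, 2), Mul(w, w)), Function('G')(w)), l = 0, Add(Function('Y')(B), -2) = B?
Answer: -57720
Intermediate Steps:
Function('Y')(B) = Add(2, B)
Function('c')(L) = Add(2, L)
Function('M')(w) = Add(w, Mul(2, Pow(w, 2))) (Function('M')(w) = Add(Add(Pow(w, 2), Mul(w, w)), w) = Add(Add(Pow(w, 2), Pow(w, 2)), w) = Add(Mul(2, Pow(w, 2)), w) = Add(w, Mul(2, Pow(w, 2))))
Mul(Function('M')(Function('I')(l, Function('c')(Function('m')(-1)))), S) = Mul(Mul(Add(2, -5), Add(1, Mul(2, Add(2, -5)))), -3848) = Mul(Mul(-3, Add(1, Mul(2, -3))), -3848) = Mul(Mul(-3, Add(1, -6)), -3848) = Mul(Mul(-3, -5), -3848) = Mul(15, -3848) = -57720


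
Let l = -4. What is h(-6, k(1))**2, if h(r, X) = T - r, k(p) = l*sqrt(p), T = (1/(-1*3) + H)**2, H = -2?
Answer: 10609/81 ≈ 130.98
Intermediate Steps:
T = 49/9 (T = (1/(-1*3) - 2)**2 = (1/(-3) - 2)**2 = (-1/3 - 2)**2 = (-7/3)**2 = 49/9 ≈ 5.4444)
k(p) = -4*sqrt(p)
h(r, X) = 49/9 - r
h(-6, k(1))**2 = (49/9 - 1*(-6))**2 = (49/9 + 6)**2 = (103/9)**2 = 10609/81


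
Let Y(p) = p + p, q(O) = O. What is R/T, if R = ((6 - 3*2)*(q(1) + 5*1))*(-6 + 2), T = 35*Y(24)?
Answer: 0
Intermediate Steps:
Y(p) = 2*p
T = 1680 (T = 35*(2*24) = 35*48 = 1680)
R = 0 (R = ((6 - 3*2)*(1 + 5*1))*(-6 + 2) = ((6 - 6)*(1 + 5))*(-4) = (0*6)*(-4) = 0*(-4) = 0)
R/T = 0/1680 = 0*(1/1680) = 0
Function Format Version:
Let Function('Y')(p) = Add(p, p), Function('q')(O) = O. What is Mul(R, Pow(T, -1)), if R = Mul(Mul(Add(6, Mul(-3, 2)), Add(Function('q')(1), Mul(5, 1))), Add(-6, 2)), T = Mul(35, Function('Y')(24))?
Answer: 0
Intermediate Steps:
Function('Y')(p) = Mul(2, p)
T = 1680 (T = Mul(35, Mul(2, 24)) = Mul(35, 48) = 1680)
R = 0 (R = Mul(Mul(Add(6, Mul(-3, 2)), Add(1, Mul(5, 1))), Add(-6, 2)) = Mul(Mul(Add(6, -6), Add(1, 5)), -4) = Mul(Mul(0, 6), -4) = Mul(0, -4) = 0)
Mul(R, Pow(T, -1)) = Mul(0, Pow(1680, -1)) = Mul(0, Rational(1, 1680)) = 0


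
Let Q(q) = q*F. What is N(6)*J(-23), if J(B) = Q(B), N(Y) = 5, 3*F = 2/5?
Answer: -46/3 ≈ -15.333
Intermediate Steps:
F = 2/15 (F = (2/5)/3 = (2*(1/5))/3 = (1/3)*(2/5) = 2/15 ≈ 0.13333)
Q(q) = 2*q/15 (Q(q) = q*(2/15) = 2*q/15)
J(B) = 2*B/15
N(6)*J(-23) = 5*((2/15)*(-23)) = 5*(-46/15) = -46/3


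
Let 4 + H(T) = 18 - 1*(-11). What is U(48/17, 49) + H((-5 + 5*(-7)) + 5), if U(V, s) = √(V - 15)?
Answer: 25 + 3*I*√391/17 ≈ 25.0 + 3.4895*I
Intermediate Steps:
H(T) = 25 (H(T) = -4 + (18 - 1*(-11)) = -4 + (18 + 11) = -4 + 29 = 25)
U(V, s) = √(-15 + V)
U(48/17, 49) + H((-5 + 5*(-7)) + 5) = √(-15 + 48/17) + 25 = √(-207/17) + 25 = 3*I*√391/17 + 25 = 25 + 3*I*√391/17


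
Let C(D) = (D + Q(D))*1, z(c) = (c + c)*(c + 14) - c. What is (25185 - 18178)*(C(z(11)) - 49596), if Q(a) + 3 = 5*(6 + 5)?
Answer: -343378035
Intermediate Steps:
Q(a) = 52 (Q(a) = -3 + 5*(6 + 5) = -3 + 5*11 = -3 + 55 = 52)
z(c) = -c + 2*c*(14 + c) (z(c) = (2*c)*(14 + c) - c = 2*c*(14 + c) - c = -c + 2*c*(14 + c))
C(D) = 52 + D (C(D) = (D + 52)*1 = (52 + D)*1 = 52 + D)
(25185 - 18178)*(C(z(11)) - 49596) = (25185 - 18178)*((52 + 11*(27 + 2*11)) - 49596) = 7007*((52 + 11*(27 + 22)) - 49596) = 7007*((52 + 11*49) - 49596) = 7007*((52 + 539) - 49596) = 7007*(591 - 49596) = 7007*(-49005) = -343378035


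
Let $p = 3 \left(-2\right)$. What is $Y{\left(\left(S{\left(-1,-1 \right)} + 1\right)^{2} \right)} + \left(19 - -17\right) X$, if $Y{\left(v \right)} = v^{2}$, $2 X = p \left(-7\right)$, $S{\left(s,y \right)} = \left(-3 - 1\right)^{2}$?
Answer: $84277$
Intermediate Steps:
$p = -6$
$S{\left(s,y \right)} = 16$ ($S{\left(s,y \right)} = \left(-4\right)^{2} = 16$)
$X = 21$ ($X = \frac{\left(-6\right) \left(-7\right)}{2} = \frac{1}{2} \cdot 42 = 21$)
$Y{\left(\left(S{\left(-1,-1 \right)} + 1\right)^{2} \right)} + \left(19 - -17\right) X = \left(\left(16 + 1\right)^{2}\right)^{2} + \left(19 - -17\right) 21 = \left(17^{2}\right)^{2} + \left(19 + 17\right) 21 = 289^{2} + 36 \cdot 21 = 83521 + 756 = 84277$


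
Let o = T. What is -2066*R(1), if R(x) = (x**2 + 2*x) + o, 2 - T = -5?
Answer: -20660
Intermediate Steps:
T = 7 (T = 2 - 1*(-5) = 2 + 5 = 7)
o = 7
R(x) = 7 + x**2 + 2*x (R(x) = (x**2 + 2*x) + 7 = 7 + x**2 + 2*x)
-2066*R(1) = -2066*(7 + 1**2 + 2*1) = -2066*(7 + 1 + 2) = -2066*10 = -20660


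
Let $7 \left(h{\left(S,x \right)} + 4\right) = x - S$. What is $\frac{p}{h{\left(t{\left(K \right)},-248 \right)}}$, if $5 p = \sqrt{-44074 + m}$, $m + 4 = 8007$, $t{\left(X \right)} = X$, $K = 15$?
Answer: $- \frac{7 i \sqrt{36071}}{1455} \approx - 0.91372 i$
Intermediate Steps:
$m = 8003$ ($m = -4 + 8007 = 8003$)
$h{\left(S,x \right)} = -4 - \frac{S}{7} + \frac{x}{7}$ ($h{\left(S,x \right)} = -4 + \frac{x - S}{7} = -4 - \left(- \frac{x}{7} + \frac{S}{7}\right) = -4 - \frac{S}{7} + \frac{x}{7}$)
$p = \frac{i \sqrt{36071}}{5}$ ($p = \frac{\sqrt{-44074 + 8003}}{5} = \frac{\sqrt{-36071}}{5} = \frac{i \sqrt{36071}}{5} \approx 37.985 i$)
$\frac{p}{h{\left(t{\left(K \right)},-248 \right)}} = \frac{\frac{1}{5} i \sqrt{36071}}{-4 - \frac{15}{7} + \frac{1}{7} \left(-248\right)} = \frac{\frac{1}{5} i \sqrt{36071}}{-4 - \frac{15}{7} - \frac{248}{7}} = \frac{\frac{1}{5} i \sqrt{36071}}{- \frac{291}{7}} = \frac{i \sqrt{36071}}{5} \left(- \frac{7}{291}\right) = - \frac{7 i \sqrt{36071}}{1455}$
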